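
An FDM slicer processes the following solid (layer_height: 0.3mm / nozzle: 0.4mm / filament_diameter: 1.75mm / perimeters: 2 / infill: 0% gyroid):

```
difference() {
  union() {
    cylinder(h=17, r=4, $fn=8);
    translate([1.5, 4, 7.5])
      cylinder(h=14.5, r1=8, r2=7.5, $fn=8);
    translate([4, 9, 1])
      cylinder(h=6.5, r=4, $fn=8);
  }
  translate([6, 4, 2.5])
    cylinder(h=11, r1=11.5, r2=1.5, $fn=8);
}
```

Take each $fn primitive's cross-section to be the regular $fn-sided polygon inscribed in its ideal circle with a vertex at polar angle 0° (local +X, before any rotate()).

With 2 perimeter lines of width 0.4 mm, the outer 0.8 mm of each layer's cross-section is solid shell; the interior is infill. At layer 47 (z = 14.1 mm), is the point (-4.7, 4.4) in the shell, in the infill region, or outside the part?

At z = 14.1 mm: the r=4 cylinder gives a regular 8-gon of circumradius 4 (constant along its height); the cone at (1.5, 4) (r1=8→r2=7.5) has section circumradius 7.772 here — a regular 8-gon; the cylinder at (4, 9) is not intersected at this z (z outside [1, 7.5]); Combining (union): the regions partially overlap (shared area 42.24 mm²), so overlapping operands fuse into one piece — 1 connected region; the cone at (6, 4) is absent (z outside [2.5, 13.5]); Taking the first minus the rest: none of the subtracted shapes is present at this height, so that combined region is unchanged — 1 connected region. Overall, the cross-section is a single solid region. The nearest boundary edge runs (-6.27, 4.00)→(-4.00, 9.50); distance from the point to it = 1.30 mm. The point is inside the cross-section and 1.30 mm from the nearest boundary — more than the 0.8 mm shell width (2 × 0.4), so it's in the infill interior.

infill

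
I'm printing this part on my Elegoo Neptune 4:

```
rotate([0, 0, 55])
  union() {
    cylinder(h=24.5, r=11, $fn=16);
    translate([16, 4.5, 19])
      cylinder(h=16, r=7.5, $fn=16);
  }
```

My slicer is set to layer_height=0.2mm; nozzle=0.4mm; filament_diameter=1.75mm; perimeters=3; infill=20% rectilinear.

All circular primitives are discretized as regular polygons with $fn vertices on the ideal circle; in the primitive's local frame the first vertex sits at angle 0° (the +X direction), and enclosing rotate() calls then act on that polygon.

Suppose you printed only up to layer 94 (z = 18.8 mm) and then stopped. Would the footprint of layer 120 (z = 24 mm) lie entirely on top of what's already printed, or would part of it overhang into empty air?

Compare the two slices. At z = 18.8: the cylinder: section is a regular 16-gon, circumradius r=11 (area = (16/2)·11.000²·sin(360°/16) = 370.44 mm²); the cylinder at (16, 4.5) is absent (z outside [19, 35]); Merging all regions: only the r=11 cylinder is present, so the union is just that shape — area = 370.44 mm²; (whole slice rotated 55° about Z — lengths, areas and connectivity unchanged). At z = 24: the r=11 cylinder contributes a regular 16-gon of circumradius 11 (area = (16/2)·11.000²·sin(360°/16) = 370.44 mm²); the r=7.5 cylinder at (16, 4.5) contributes a regular 16-gon of circumradius 7.5 (area = (16/2)·7.500²·sin(360°/16) = 172.21 mm²); Combining (union): the regions partially overlap — summed areas 542.65 mm² minus the doubly-counted overlap 8.22 mm² gives 534.42 mm² — area = 534.42 mm²; (rotated 55° about Z; rotation is an isometry so areas/perimeters/island counts are preserved). Checking containment: at z = 24 the cross-section extends beyond the z = 18.8 cross-section by about 163.98 mm².

part overhangs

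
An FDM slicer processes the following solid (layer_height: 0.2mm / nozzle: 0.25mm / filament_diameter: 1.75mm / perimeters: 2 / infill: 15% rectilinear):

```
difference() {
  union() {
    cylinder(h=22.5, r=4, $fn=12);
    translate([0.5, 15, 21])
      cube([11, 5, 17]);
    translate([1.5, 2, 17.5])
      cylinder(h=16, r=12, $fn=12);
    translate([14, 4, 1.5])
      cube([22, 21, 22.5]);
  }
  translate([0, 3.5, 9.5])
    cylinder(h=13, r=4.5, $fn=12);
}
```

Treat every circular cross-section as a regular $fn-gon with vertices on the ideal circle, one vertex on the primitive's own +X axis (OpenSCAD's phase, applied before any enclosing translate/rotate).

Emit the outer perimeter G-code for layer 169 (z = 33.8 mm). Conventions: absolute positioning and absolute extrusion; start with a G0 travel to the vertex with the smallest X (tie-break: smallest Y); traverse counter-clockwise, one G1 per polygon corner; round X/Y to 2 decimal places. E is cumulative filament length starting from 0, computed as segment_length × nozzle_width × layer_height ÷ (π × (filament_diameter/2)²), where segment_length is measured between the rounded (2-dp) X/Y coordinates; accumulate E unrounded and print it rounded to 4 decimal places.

At z = 33.8 mm: the cylinder does not reach this height (z outside [0, 22.5]); the 11×5 cube at (0.5, 15) contributes its full rectangle; the cylinder at (1.5, 2) is not intersected at this z (z outside [17.5, 33.5]); the cube at (14, 4) is absent (z outside [1.5, 24]); Merging all regions: only the 11×5 cube at (0.5, 15) is present, so the union is just that shape — 1 connected region; the cylinder at (0, 3.5) is absent (z outside [9.5, 22.5]); Subtracting the remaining from the first: none of the subtracted shapes is present at this height, so that combined region is unchanged — 1 connected region. The outline is a single polygon with 4 vertices. Extrusion per mm of travel: 0.25 × 0.2 / (π × 0.875²) = 0.020788. Accumulating E over each segment gives final E = 0.6652.

G0 X0.50 Y15.00 Z33.80
G1 X11.50 Y15.00 E0.2287
G1 X11.50 Y20.00 E0.3326
G1 X0.50 Y20.00 E0.5613
G1 X0.50 Y15.00 E0.6652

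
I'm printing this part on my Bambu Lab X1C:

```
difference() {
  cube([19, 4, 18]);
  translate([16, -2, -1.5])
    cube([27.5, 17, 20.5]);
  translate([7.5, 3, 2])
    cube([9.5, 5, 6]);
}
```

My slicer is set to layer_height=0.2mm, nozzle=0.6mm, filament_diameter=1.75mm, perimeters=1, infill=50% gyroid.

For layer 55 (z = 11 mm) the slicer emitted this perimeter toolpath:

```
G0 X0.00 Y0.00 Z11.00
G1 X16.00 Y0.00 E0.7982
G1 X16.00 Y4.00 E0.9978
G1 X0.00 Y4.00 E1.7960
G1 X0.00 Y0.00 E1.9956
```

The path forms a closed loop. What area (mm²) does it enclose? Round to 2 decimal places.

64.00 mm²

Apply the shoelace formula to the sequence of (X, Y) vertices; enclosed area = 64.00 mm².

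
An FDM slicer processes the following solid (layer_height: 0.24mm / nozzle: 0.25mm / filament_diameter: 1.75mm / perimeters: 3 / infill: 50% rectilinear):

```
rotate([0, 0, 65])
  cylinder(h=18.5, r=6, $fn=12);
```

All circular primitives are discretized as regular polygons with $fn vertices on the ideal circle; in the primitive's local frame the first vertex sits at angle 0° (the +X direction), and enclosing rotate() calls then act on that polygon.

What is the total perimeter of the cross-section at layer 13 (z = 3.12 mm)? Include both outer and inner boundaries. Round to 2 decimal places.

At z = 3.12 mm: the r=6 cylinder contributes a regular 12-gon of circumradius 6 (perimeter = 2·12·6.000·sin(180°/12) = 37.27 mm); (rotated 65° about Z; rotation is an isometry so areas/perimeters/island counts are preserved). Overall, the cross-section is a single solid region. Total boundary length (outer) = 37.27 mm.

37.27 mm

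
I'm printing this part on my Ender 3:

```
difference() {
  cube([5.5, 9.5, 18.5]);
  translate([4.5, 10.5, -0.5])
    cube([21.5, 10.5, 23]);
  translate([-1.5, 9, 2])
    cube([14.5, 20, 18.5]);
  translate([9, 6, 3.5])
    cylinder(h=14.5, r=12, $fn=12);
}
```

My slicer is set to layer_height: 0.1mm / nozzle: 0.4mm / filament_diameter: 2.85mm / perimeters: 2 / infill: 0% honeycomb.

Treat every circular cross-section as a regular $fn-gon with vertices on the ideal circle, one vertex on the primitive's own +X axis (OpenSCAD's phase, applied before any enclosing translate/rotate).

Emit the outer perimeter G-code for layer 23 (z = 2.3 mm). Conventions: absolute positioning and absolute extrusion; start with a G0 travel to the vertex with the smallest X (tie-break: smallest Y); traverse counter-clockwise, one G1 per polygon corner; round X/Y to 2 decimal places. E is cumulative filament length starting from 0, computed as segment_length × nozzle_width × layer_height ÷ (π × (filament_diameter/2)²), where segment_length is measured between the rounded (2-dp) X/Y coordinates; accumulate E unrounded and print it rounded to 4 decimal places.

G0 X0.00 Y0.00 Z2.30
G1 X5.50 Y0.00 E0.0345
G1 X5.50 Y9.00 E0.0909
G1 X0.00 Y9.00 E0.1254
G1 X0.00 Y0.00 E0.1818

At z = 2.3 mm: the cube is present — its section is the full 5.5×9.5 rectangle; the cube at (4.5, 10.5) (footprint 21.5×10.5) is included at this height; the cube at (-1.5, 9) is present — its section is the full 14.5×20 rectangle; the cylinder at (9, 6) does not reach this height (z outside [3.5, 18]); Subtracting the remaining from the first: starting from the 5.5×9.5 cube, the 21.5×10.5 cube at (4.5, 10.5) misses the remaining region (no effect); the 14.5×20 cube at (-1.5, 9) partially overlaps it — only the 2.75 mm² overlap (of its 290.00 mm²) is removed, clipping the outline — 1 connected region. The outline is a single polygon with 4 vertices. Extrusion per mm of travel: 0.4 × 0.1 / (π × 1.425²) = 0.006270. Accumulating E over each segment gives final E = 0.1818.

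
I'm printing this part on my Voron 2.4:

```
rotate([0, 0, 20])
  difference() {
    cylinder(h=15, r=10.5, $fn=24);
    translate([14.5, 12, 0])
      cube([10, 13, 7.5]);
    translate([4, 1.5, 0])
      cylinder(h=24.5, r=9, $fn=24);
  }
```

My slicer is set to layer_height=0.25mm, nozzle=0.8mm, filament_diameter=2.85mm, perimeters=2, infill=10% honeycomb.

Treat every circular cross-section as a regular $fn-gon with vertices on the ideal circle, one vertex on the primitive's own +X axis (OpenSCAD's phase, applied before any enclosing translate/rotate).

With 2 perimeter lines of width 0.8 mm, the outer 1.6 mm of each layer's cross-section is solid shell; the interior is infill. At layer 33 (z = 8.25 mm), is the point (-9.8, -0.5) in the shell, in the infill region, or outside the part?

shell

At z = 8.25 mm: the r=10.5 cylinder contributes a regular 24-gon of circumradius 10.5; the cube at (14.5, 12) is absent (z outside [0, 7.5]); the cylinder at (4, 1.5): section is a regular 24-gon, circumradius r=9; After the difference (first − rest): starting from the r=10.5 cylinder, the r=9 cylinder at (4, 1.5) partially overlaps it — only the 209.64 mm² overlap (of its 251.57 mm²) is removed, clipping the outline — 1 connected region; (rotated 20° about Z; rotation is an isometry so areas/perimeters/island counts are preserved). Overall, the cross-section is a single solid region. Undo the 20° rotation: the query point maps to (-9.380, 2.882) in the un-rotated model frame. The nearest boundary edge runs (-10.14, 2.72)→(-9.09, 5.25); distance from the point to it = 0.64 mm. The point is inside the cross-section, 0.64 mm from the nearest boundary — within the 1.6 mm shell band (2 × 0.8).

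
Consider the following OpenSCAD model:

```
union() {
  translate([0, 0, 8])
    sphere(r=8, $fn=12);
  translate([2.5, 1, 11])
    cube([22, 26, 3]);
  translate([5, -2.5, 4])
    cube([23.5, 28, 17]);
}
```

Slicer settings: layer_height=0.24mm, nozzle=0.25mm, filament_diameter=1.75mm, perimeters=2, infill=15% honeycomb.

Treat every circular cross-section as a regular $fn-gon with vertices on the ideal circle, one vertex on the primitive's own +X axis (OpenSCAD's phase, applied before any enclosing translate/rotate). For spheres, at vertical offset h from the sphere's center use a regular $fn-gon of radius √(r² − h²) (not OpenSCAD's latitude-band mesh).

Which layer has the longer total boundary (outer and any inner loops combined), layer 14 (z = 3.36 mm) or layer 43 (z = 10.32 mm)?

Layer 14 (z = 3.36): the r=8 sphere contributes a regular 12-gon of circumradius √(8²−4.64²) = 6.517 (perimeter = 2·12·6.517·sin(180°/12) = 40.48 mm); the cube at (2.5, 1) is absent (z outside [11, 14]); the cube at (5, -2.5) does not reach this height (z outside [4, 21]); Combining (union): only the r=8 sphere is present, so the union is just that shape — boundary = 40.48 mm. So its perimeter = 40.48 mm. Layer 43 (z = 10.32): the sphere: section is a regular 12-gon, circumradius = √(r²−h²) = √(8²−2.32²) = 7.656 (perimeter = 2·12·7.656·sin(180°/12) = 47.56 mm); the cube at (2.5, 1) is absent (z outside [11, 14]); the cube at (5, -2.5) is present — its section is the full 23.5×28 rectangle (perimeter 103.00 mm); Taking the union: the regions partially overlap (shared area 15.34 mm²), so the edge portions inside another operand are dropped and the merged outline is re-measured after clipping — boundary = 131.76 mm. So its perimeter = 131.76 mm. Layer 43 is larger (131.76 vs 40.48 mm).

layer 43 (z = 10.32 mm)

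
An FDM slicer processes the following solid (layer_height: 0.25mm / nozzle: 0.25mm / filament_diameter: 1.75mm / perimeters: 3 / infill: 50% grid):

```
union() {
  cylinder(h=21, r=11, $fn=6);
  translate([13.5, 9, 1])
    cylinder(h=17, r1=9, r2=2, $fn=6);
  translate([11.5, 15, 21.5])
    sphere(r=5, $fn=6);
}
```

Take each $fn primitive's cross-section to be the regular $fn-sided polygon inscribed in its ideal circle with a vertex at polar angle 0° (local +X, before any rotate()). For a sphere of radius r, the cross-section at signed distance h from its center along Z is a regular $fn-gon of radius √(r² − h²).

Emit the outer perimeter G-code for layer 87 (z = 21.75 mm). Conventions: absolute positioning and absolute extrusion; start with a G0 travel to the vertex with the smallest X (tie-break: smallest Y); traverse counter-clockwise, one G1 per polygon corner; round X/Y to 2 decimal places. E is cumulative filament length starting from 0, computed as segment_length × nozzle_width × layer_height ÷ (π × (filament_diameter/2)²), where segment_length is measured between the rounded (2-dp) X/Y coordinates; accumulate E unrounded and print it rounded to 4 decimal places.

At z = 21.75 mm: the cylinder does not reach this height (z outside [0, 21]); the cone at (13.5, 9) does not reach this height (z outside [1, 18]); the r=5 sphere at (11.5, 15) slices to a regular 6-gon of circumradius 4.994 (√(r²−h²) with h=0.25 from center); Combining (union): only the r=5 sphere at (11.5, 15) is present, so the union is just that shape — 1 connected region. The outline is a single polygon with 6 vertices. Extrusion per mm of travel: 0.25 × 0.25 / (π × 0.875²) = 0.025984. Accumulating E over each segment gives final E = 0.7781.

G0 X6.51 Y15.00 Z21.75
G1 X9.00 Y10.68 E0.1296
G1 X14.00 Y10.68 E0.2595
G1 X16.49 Y15.00 E0.3891
G1 X14.00 Y19.32 E0.5186
G1 X9.00 Y19.32 E0.6485
G1 X6.51 Y15.00 E0.7781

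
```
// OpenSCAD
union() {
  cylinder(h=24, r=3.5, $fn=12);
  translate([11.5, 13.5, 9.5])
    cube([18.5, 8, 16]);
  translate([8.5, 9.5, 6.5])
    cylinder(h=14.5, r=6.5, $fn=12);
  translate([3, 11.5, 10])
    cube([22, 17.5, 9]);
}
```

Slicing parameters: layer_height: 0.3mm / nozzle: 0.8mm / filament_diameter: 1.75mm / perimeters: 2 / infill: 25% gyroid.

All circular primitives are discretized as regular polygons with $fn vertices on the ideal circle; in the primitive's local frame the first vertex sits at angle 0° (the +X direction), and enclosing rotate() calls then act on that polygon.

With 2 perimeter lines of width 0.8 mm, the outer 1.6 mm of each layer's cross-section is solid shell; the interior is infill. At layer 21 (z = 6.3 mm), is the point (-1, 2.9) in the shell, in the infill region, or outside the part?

shell

At z = 6.3 mm: the r=3.5 cylinder gives a regular 12-gon of circumradius 3.5 (constant along its height); the cube at (11.5, 13.5) does not reach this height (z outside [9.5, 25.5]); the cylinder at (8.5, 9.5) is absent (z outside [6.5, 21]); the cube at (3, 11.5) does not reach this height (z outside [10, 19]); Taking the union: only the r=3.5 cylinder is present, so the union is just that shape — 1 connected region. Overall, the cross-section is a single solid region. The nearest boundary edge runs (0.00, 3.50)→(-1.75, 3.03); distance from the point to it = 0.32 mm. The point is inside the cross-section, 0.32 mm from the nearest boundary — within the 1.6 mm shell band (2 × 0.8).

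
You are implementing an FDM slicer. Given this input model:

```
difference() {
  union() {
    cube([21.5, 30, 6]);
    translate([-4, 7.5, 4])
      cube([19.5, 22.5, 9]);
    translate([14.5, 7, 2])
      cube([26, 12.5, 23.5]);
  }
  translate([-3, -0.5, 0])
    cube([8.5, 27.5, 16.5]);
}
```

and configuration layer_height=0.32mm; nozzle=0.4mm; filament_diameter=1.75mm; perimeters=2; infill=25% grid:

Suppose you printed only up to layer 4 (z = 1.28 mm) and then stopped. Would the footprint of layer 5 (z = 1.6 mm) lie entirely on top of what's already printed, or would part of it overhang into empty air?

entirely on top

Compare the two slices. At z = 1.28: the cube is present — its section is the full 21.5×30 rectangle (area 645.00 mm²); the cube at (-4, 7.5) does not reach this height (z outside [4, 13]); the cube at (14.5, 7) does not reach this height (z outside [2, 25.5]); Taking the union: only the 21.5×30 cube is present, so the union is just that shape — area = 645.00 mm²; the cube at (-3, -0.5) is present — its section is the full 8.5×27.5 rectangle (area 233.75 mm²); Taking the first minus the rest: starting from the result so far (645.00 mm²), the 8.5×27.5 cube at (-3, -0.5) partially overlaps it — only the 148.50 mm² overlap (of its 233.75 mm²) is removed, clipping the outline — area = 496.50 mm². At z = 1.6: the cube is present — its section is the full 21.5×30 rectangle (area 645.00 mm²); the cube at (-4, 7.5) is absent (z outside [4, 13]); the cube at (14.5, 7) is absent (z outside [2, 25.5]); Combining (union): only the 21.5×30 cube is present, so the union is just that shape — area = 645.00 mm²; the 8.5×27.5 cube at (-3, -0.5) contributes its full rectangle (area 233.75 mm²); Subtracting the remaining from the first: starting from the result so far (645.00 mm²), the 8.5×27.5 cube at (-3, -0.5) partially overlaps it — only the 148.50 mm² overlap (of its 233.75 mm²) is removed, clipping the outline — area = 496.50 mm². Checking containment: the cross-section at z = 1.6 is a subset of the cross-section at z = 1.28.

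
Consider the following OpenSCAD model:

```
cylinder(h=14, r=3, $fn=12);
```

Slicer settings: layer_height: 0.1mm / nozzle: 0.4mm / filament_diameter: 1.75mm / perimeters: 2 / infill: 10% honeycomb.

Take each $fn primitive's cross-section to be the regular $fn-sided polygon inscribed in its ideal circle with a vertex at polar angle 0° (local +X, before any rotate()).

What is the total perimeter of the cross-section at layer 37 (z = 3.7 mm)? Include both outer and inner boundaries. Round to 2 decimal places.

At z = 3.7 mm: the r=3 cylinder gives a regular 12-gon of circumradius 3 (constant along its height) (perimeter = 2·12·3.000·sin(180°/12) = 18.63 mm). Overall, the cross-section is a single solid region. Total boundary length (outer) = 18.63 mm.

18.63 mm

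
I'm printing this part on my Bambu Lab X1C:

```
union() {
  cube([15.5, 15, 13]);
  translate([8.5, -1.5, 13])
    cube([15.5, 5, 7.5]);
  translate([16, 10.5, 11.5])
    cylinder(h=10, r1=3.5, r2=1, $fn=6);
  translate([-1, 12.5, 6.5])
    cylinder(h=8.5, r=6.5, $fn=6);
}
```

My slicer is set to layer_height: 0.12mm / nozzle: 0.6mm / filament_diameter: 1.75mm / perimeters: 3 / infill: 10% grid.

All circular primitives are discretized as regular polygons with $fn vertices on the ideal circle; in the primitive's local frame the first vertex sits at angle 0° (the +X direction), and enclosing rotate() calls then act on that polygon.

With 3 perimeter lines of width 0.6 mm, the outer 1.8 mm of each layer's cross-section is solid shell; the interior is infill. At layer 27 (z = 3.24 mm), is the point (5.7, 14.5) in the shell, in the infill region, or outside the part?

At z = 3.24 mm: the 15.5×15 cube contributes its full rectangle; the cube at (8.5, -1.5) does not reach this height (z outside [13, 20.5]); the cone at (16, 10.5) is not intersected at this z (z outside [11.5, 21.5]); the cylinder at (-1, 12.5) is absent (z outside [6.5, 15]); Combining (union): only the 15.5×15 cube is present, so the union is just that shape — 1 connected region. Overall, the cross-section is a single solid region. The nearest boundary edge runs (15.50, 15.00)→(0.00, 15.00); distance from the point to it = 0.50 mm. The point is inside the cross-section, 0.50 mm from the nearest boundary — within the 1.8 mm shell band (3 × 0.6).

shell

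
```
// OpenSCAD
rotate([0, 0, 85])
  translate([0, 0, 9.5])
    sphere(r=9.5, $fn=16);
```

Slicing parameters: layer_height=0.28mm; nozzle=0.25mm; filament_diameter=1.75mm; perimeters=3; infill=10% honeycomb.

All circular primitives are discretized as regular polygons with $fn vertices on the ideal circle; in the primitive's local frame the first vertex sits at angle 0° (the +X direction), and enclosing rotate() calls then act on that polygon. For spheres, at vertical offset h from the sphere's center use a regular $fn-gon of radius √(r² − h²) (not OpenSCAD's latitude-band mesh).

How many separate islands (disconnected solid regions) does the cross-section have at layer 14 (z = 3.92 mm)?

At z = 3.92 mm: the r=9.5 sphere contributes a regular 16-gon of circumradius √(9.5²−5.58²) = 7.689; (rotated 85° about Z; rotation is an isometry so areas/perimeters/island counts are preserved). Overall, the cross-section is a single solid region. Island count = 1.

1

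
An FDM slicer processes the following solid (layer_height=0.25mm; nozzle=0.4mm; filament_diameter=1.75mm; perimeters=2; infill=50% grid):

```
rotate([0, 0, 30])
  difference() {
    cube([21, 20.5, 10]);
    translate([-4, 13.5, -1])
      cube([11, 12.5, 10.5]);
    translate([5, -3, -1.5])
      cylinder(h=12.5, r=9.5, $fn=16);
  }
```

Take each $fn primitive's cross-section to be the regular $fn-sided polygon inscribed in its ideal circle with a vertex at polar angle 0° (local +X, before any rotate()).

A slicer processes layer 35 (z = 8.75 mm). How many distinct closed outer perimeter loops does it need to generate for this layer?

1

At z = 8.75 mm: the 21×20.5 cube contributes its full rectangle; the cube at (-4, 13.5) (footprint 11×12.5) is included at this height; the r=9.5 cylinder at (5, -3) contributes a regular 16-gon of circumradius 9.5; Taking the first minus the rest: starting from the 21×20.5 cube, the 11×12.5 cube at (-4, 13.5) partially overlaps it — only the 49.00 mm² overlap (of its 137.50 mm²) is removed, clipping the outline; the r=9.5 cylinder at (5, -3) partially overlaps it — only the 71.05 mm² overlap (of its 276.30 mm²) is removed, clipping the outline — 1 connected region; (whole slice rotated 30° about Z — lengths, areas and connectivity unchanged). The result has 1 disconnected region.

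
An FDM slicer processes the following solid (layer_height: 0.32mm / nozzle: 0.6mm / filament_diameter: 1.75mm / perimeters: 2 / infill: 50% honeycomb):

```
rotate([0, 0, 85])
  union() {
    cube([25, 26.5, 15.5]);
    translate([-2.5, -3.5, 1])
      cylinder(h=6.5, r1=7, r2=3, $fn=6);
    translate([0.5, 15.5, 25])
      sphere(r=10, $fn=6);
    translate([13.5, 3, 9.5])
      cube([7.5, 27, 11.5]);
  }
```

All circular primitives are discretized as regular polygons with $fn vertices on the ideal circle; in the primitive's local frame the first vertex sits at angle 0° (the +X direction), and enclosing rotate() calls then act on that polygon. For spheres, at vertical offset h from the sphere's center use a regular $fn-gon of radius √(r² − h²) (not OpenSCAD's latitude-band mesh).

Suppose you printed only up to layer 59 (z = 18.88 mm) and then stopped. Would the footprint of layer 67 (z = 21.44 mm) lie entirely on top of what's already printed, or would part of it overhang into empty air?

part overhangs

Compare the two slices. At z = 18.88: the cube is absent (z outside [0, 15.5]); the cone at (-2.5, -3.5) does not reach this height (z outside [1, 7.5]); the r=10 sphere at (0.5, 15.5) contributes a regular 6-gon of circumradius √(10²−6.12²) = 7.909 (area = (6/2)·7.909²·sin(360°/6) = 162.50 mm²); the cube at (13.5, 3) is present — its section is the full 7.5×27 rectangle (area 202.50 mm²); Merging all regions: the 2 present regions are separate (no shared area or edge), so areas and boundary lengths simply add and each stays a separate island — area = 365.00 mm²; (whole slice rotated 85° about Z — lengths, areas and connectivity unchanged). At z = 21.44: the cube does not reach this height (z outside [0, 15.5]); the cone at (-2.5, -3.5) is not intersected at this z (z outside [1, 7.5]); the r=10 sphere at (0.5, 15.5) slices to a regular 6-gon of circumradius 9.345 (√(r²−h²) with h=3.56 from center) (area = (6/2)·9.345²·sin(360°/6) = 226.88 mm²); the cube at (13.5, 3) does not reach this height (z outside [9.5, 21]); Merging all regions: only the r=10 sphere at (0.5, 15.5) is present, so the union is just that shape — area = 226.88 mm²; (whole slice rotated 85° about Z — lengths, areas and connectivity unchanged). Checking containment: at z = 21.44 the cross-section extends beyond the z = 18.88 cross-section by about 64.38 mm².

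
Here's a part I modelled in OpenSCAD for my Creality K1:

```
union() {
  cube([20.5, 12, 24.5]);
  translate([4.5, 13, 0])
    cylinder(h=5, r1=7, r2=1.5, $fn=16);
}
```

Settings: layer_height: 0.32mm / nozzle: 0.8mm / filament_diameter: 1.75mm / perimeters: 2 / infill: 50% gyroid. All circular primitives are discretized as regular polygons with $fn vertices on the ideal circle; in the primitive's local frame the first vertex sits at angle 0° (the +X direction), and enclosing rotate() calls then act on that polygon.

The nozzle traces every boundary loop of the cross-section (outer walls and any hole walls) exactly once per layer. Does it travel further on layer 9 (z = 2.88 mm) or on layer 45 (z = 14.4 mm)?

Layer 9 (z = 2.88): the 20.5×12 cube contributes its full rectangle (perimeter 65.00 mm); the cone at (4.5, 13) contributes a regular 16-gon of circumradius 3.832 (interpolated between r1=7 and r2=1.5 at t=0.576) (perimeter = 2·16·3.832·sin(180°/16) = 23.92 mm); Taking the union: the regions partially overlap (shared area 15.01 mm²), so the edge portions inside another operand are dropped and the merged outline is re-measured after clipping — boundary = 71.73 mm. So its perimeter = 71.73 mm. Layer 45 (z = 14.4): the cube is present — its section is the full 20.5×12 rectangle (perimeter 65.00 mm); the cone at (4.5, 13) is absent (z outside [0, 5]); Merging all regions: only the 20.5×12 cube is present, so the union is just that shape — boundary = 65.00 mm. So its perimeter = 65.00 mm. Layer 9 is larger (71.73 vs 65.00 mm).

layer 9 (z = 2.88 mm)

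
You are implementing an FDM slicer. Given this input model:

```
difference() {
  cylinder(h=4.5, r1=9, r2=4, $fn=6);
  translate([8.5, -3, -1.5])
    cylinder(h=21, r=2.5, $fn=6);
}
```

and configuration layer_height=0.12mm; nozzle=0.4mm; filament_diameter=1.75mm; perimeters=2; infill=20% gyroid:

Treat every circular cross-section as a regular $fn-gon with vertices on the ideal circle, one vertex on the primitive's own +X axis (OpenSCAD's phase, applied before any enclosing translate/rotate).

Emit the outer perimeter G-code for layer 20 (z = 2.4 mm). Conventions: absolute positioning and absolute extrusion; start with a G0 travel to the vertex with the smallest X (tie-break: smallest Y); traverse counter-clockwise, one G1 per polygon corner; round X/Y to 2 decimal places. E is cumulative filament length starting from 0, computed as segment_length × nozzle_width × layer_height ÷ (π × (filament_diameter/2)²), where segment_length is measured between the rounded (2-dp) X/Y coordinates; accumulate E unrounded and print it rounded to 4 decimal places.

At z = 2.4 mm: the cone (r1=9→r2=4) has section circumradius 6.333 here — a regular 6-gon; the r=2.5 cylinder at (8.5, -3) gives a regular 6-gon of circumradius 2.5 (constant along its height); Taking the first minus the rest: starting from the cone, the r=2.5 cylinder at (8.5, -3) misses the remaining region (no effect) — 1 connected region. The outline is a single polygon with 6 vertices. Extrusion per mm of travel: 0.4 × 0.12 / (π × 0.875²) = 0.019956. Accumulating E over each segment gives final E = 0.7580.

G0 X-6.33 Y0.00 Z2.40
G1 X-3.17 Y-5.48 E0.1262
G1 X3.17 Y-5.48 E0.2528
G1 X6.33 Y0.00 E0.3790
G1 X3.17 Y5.48 E0.5052
G1 X-3.17 Y5.48 E0.6318
G1 X-6.33 Y0.00 E0.7580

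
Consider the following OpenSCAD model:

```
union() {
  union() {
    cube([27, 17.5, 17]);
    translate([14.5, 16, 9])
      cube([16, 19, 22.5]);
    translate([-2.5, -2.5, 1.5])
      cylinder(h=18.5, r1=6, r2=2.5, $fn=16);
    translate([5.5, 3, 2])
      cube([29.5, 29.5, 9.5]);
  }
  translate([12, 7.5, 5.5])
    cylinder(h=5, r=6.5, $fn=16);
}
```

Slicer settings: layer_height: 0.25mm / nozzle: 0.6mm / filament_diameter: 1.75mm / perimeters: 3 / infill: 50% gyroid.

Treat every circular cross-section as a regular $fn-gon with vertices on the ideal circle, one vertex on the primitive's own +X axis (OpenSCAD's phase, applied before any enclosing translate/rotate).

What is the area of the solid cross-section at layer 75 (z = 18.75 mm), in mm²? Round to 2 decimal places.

At z = 18.75 mm: the cube is absent (z outside [0, 17]); the cube at (14.5, 16) (footprint 16×19) is included at this height (area 304.00 mm²); the cone at (-2.5, -2.5) (r1=6→r2=2.5) has section circumradius 2.736 here — a regular 16-gon (area = (16/2)·2.736²·sin(360°/16) = 22.93 mm²); the cube at (5.5, 3) does not reach this height (z outside [2, 11.5]); Taking the union: the 2 present regions are separate (no shared area or edge), so areas and boundary lengths simply add and each stays a separate island — area = 326.93 mm²; the cylinder at (12, 7.5) does not reach this height (z outside [5.5, 10.5]); Combining (union): only the result so far is present, so the union is just that shape — area = 326.93 mm². Overall, the cross-section has 2 separate islands. Net area = 326.93 mm².

326.93 mm²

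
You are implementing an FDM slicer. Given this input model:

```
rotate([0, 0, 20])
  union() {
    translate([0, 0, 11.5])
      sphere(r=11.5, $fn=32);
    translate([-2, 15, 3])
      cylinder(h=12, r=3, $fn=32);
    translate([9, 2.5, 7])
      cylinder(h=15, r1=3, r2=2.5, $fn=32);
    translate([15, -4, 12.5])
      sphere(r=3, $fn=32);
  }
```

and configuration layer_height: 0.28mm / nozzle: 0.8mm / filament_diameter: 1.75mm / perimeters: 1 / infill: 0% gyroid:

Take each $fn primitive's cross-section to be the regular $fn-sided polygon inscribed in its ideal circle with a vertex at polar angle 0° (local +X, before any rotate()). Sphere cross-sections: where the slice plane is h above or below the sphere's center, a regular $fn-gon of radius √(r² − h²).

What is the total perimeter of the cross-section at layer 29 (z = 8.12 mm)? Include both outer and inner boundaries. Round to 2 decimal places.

At z = 8.12 mm: the sphere: section is a regular 32-gon, circumradius = √(r²−h²) = √(11.5²−3.38²) = 10.992 (perimeter = 2·32·10.992·sin(180°/32) = 68.95 mm); the r=3 cylinder at (-2, 15) gives a regular 32-gon of circumradius 3 (constant along its height) (perimeter = 2·32·3.000·sin(180°/32) = 18.82 mm); the cone at (9, 2.5) contributes a regular 32-gon of circumradius 2.963 (interpolated between r1=3 and r2=2.5 at t=0.075) (perimeter = 2·32·2.963·sin(180°/32) = 18.59 mm); the sphere at (15, -4) is not intersected at this z (|z−center|=4.380 > r=3); Taking the union: the regions partially overlap (shared area 22.21 mm²), so the edge portions inside another operand are dropped and the merged outline is re-measured after clipping — boundary = 89.02 mm; (rotated 20° about Z; rotation is an isometry so areas/perimeters/island counts are preserved). Overall, the cross-section has 2 separate islands. Total boundary length (outer) = 89.02 mm.

89.02 mm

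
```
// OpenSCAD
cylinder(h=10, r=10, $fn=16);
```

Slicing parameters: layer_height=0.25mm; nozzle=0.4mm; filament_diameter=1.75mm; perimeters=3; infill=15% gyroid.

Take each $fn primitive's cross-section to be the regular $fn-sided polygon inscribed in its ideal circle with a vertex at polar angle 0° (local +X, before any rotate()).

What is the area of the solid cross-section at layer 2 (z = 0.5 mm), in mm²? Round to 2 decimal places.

306.15 mm²

At z = 0.5 mm: the r=10 cylinder contributes a regular 16-gon of circumradius 10 (area = (16/2)·10.000²·sin(360°/16) = 306.15 mm²). Overall, the cross-section is a single solid region. Net area = 306.15 mm².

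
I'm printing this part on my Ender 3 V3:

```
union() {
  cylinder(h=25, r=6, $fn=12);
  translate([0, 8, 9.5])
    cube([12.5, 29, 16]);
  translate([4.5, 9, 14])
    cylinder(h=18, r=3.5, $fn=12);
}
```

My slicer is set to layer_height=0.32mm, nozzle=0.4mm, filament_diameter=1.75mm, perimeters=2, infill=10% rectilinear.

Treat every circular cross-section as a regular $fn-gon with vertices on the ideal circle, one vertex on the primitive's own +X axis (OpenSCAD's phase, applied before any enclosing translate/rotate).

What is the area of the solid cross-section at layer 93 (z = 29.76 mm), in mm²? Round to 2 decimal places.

36.75 mm²

At z = 29.76 mm: the cylinder is absent (z outside [0, 25]); the cube at (0, 8) does not reach this height (z outside [9.5, 25.5]); the r=3.5 cylinder at (4.5, 9) contributes a regular 12-gon of circumradius 3.5 (area = (12/2)·3.500²·sin(360°/12) = 36.75 mm²); Merging all regions: only the r=3.5 cylinder at (4.5, 9) is present, so the union is just that shape — area = 36.75 mm². Overall, the cross-section is a single solid region. Net area = 36.75 mm².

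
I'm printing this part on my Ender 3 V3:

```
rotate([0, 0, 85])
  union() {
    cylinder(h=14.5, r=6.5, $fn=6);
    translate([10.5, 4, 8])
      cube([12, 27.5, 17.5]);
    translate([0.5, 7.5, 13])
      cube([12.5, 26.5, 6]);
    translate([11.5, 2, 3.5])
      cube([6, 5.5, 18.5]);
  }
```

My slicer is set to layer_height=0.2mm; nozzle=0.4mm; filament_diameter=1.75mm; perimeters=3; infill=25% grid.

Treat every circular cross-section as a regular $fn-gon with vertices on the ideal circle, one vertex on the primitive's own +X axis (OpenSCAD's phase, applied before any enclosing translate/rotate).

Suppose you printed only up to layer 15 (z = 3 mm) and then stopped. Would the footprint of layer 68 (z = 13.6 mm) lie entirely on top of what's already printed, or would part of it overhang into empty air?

Compare the two slices. At z = 3: the r=6.5 cylinder contributes a regular 6-gon of circumradius 6.5 (area = (6/2)·6.500²·sin(360°/6) = 109.77 mm²); the cube at (10.5, 4) is not intersected at this z (z outside [8, 25.5]); the cube at (0.5, 7.5) is absent (z outside [13, 19]); the cube at (11.5, 2) is not intersected at this z (z outside [3.5, 22]); Taking the union: only the r=6.5 cylinder is present, so the union is just that shape — area = 109.77 mm²; (whole slice rotated 85° about Z — lengths, areas and connectivity unchanged). At z = 13.6: the cylinder: section is a regular 6-gon, circumradius r=6.5 (area = (6/2)·6.500²·sin(360°/6) = 109.77 mm²); the cube at (10.5, 4) is present — its section is the full 12×27.5 rectangle (area 330.00 mm²); the 12.5×26.5 cube at (0.5, 7.5) contributes its full rectangle (area 331.25 mm²); the cube at (11.5, 2) (footprint 6×5.5) is included at this height (area 33.00 mm²); Combining (union): the regions partially overlap — summed areas 804.02 mm² minus the doubly-counted overlap 81.00 mm² gives 723.02 mm² — area = 723.02 mm²; (rotated 85° about Z; rotation is an isometry so areas/perimeters/island counts are preserved). Checking containment: at z = 13.6 the cross-section extends beyond the z = 3 cross-section by about 613.25 mm².

part overhangs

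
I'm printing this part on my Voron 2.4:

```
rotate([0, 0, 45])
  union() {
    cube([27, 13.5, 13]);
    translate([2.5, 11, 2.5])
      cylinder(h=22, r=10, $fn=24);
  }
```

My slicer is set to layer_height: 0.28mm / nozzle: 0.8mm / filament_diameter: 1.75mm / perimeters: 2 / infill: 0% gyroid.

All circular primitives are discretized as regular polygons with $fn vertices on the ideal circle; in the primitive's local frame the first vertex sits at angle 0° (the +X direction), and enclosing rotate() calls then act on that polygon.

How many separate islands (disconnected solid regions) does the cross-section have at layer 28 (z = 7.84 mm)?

1

At z = 7.84 mm: the cube is present — its section is the full 27×13.5 rectangle; the cylinder at (2.5, 11): section is a regular 24-gon, circumradius r=10; Merging all regions: the regions partially overlap (shared area 133.07 mm²), so overlapping operands fuse into one piece — 1 connected region; (whole slice rotated 45° about Z — lengths, areas and connectivity unchanged). Overall, the cross-section is a single solid region. Island count = 1.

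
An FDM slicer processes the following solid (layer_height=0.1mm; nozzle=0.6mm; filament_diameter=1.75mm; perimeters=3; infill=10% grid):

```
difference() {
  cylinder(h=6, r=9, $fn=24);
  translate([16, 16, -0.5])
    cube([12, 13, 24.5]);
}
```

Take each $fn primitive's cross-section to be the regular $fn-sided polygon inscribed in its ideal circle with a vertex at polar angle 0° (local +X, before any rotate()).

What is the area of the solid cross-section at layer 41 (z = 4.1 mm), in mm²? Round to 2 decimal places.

At z = 4.1 mm: the r=9 cylinder gives a regular 24-gon of circumradius 9 (constant along its height) (area = (24/2)·9.000²·sin(360°/24) = 251.57 mm²); the 12×13 cube at (16, 16) contributes its full rectangle (area 156.00 mm²); Taking the first minus the rest: starting from the r=9 cylinder (251.57 mm²), the 12×13 cube at (16, 16) misses the remaining region (no effect) — area = 251.57 mm². Overall, the cross-section is a single solid region. Net area = 251.57 mm².

251.57 mm²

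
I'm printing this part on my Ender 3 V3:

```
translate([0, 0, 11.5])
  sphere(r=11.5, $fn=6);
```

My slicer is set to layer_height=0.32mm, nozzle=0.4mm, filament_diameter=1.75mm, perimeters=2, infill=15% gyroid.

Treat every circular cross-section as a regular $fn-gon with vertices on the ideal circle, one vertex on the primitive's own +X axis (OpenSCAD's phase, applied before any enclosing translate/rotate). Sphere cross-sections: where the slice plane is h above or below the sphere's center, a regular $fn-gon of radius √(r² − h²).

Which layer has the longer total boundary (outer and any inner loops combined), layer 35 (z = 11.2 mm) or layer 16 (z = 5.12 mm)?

layer 35 (z = 11.2 mm)

Layer 35 (z = 11.2): the r=11.5 sphere slices to a regular 6-gon of circumradius 11.496 (√(r²−h²) with h=0.3 from center) (perimeter = 2·6·11.496·sin(180°/6) = 68.98 mm). So its perimeter = 68.98 mm. Layer 16 (z = 5.12): the r=11.5 sphere slices to a regular 6-gon of circumradius 9.568 (√(r²−h²) with h=6.38 from center) (perimeter = 2·6·9.568·sin(180°/6) = 57.41 mm). So its perimeter = 57.41 mm. Layer 35 is larger (68.98 vs 57.41 mm).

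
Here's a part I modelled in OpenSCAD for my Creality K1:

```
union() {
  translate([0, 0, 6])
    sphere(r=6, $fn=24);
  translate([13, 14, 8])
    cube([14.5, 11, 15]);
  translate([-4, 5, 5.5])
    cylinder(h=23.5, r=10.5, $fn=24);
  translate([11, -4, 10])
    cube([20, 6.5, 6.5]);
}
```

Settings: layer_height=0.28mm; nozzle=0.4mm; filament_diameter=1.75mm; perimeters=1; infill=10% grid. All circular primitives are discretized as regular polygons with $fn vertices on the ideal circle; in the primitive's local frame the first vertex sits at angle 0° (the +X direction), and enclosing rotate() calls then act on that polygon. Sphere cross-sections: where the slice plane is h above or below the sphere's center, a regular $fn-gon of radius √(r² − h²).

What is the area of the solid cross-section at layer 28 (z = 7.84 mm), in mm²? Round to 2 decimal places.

At z = 7.84 mm: the r=6 sphere contributes a regular 24-gon of circumradius √(6²−1.84²) = 5.711 (area = (24/2)·5.711²·sin(360°/24) = 101.29 mm²); the cube at (13, 14) is not intersected at this z (z outside [8, 23]); the cylinder at (-4, 5): section is a regular 24-gon, circumradius r=10.5 (area = (24/2)·10.500²·sin(360°/24) = 342.42 mm²); the cube at (11, -4) does not reach this height (z outside [10, 16.5]); Merging all regions: the regions partially overlap — summed areas 443.71 mm² minus the doubly-counted overlap 89.35 mm² gives 354.36 mm² — area = 354.36 mm². Overall, the cross-section is a single solid region. Net area = 354.36 mm².

354.36 mm²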